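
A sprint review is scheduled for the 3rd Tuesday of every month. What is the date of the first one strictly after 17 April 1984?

April 1984 starts on a Sunday; its first Tuesday is the 3rd, so the 3rd Tuesday is the 17th — 17 April 1984.
That is not after 17 April 1984, so look at May 1984.
May 1984 starts on a Tuesday; its first Tuesday is the 1st, so the 3rd Tuesday is the 15th — 15 May 1984.

15 May 1984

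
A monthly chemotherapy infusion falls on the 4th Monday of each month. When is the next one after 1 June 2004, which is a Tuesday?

28 June 2004

June 2004 starts on a Tuesday; its first Monday is the 7th, so the 4th Monday is the 28th — 28 June 2004.
28 June 2004 is after 1 June 2004, so that is the next one.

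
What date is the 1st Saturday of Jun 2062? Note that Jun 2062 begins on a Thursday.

Jun 3, 2062

Jun 2062 begins on a Thursday, so the first Saturday is Jun 3 (2 days later).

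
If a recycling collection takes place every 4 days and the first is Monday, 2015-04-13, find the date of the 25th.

The 25th occurrence is 24 intervals after the first: 24 × 4 = 96 days after 2015-04-13.
April has 30 days — 17 days to the end of April leaves 79.
May has 31 days (48 left).
June has 30 days (18 left).
18 days into July → 2015-07-18.

2015-07-18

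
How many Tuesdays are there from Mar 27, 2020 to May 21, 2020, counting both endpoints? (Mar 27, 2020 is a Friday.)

8

Mar 27, 2020 is a Friday; the first Tuesday on or after it is Mar 31, 2020 (4 days later).
From Mar 31, 2020 to May 21, 2020: 0 + 30 + 21 = 51 days (rest of Mar, Apr, May).
51 ÷ 7 = 7 full weeks with remainder 2, so 7 more Tuesdays after the first → 8.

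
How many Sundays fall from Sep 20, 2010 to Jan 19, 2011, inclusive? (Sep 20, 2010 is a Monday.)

17

Sep 20, 2010 is a Monday; the first Sunday on or after it is Sep 26, 2010 (6 days later).
From Sep 26, 2010 to Jan 19, 2011: 4 + 31 + 30 + 31 + 19 = 115 days (rest of Sep, Oct, Nov, Dec, Jan).
115 ÷ 7 = 16 full weeks with remainder 3, so 16 more Sundays after the first → 17.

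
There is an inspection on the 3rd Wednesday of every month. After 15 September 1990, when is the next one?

September 1990 starts on a Saturday; its first Wednesday is the 5th, so the 3rd Wednesday is the 19th — 19 September 1990.
19 September 1990 is after 15 September 1990, so that is the next one.

19 September 1990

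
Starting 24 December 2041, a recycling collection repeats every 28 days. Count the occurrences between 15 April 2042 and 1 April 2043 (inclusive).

Occurrences land 28·i days after 24 December 2041 for i = 0, 1, 2, …
15 April 2042 is 112 days after the start; 112 ÷ 28 = 4 remainder 0. First occurrence in the window: #5 on 15 April 2042 (4×28 = 112 days in).
1 April 2043 is 463 days after the start; 463 ÷ 28 = 16 remainder 15. Last occurrence in the window: #17 on 17 March 2043.
Occurrences #5 through #17: 13 in total.

13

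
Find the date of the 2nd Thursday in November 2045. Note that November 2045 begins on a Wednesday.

November 2045 begins on a Wednesday, so the first Thursday is November 2 (1 day later).
The 2nd Thursday is 1 weeks later: 2 + 7 = 9.

2045-11-09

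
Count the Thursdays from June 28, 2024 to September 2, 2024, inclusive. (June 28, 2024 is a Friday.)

9

June 28, 2024 is a Friday; the first Thursday on or after it is July 4, 2024 (6 days later).
From July 4, 2024 to September 2, 2024: 27 + 31 + 2 = 60 days (rest of July, August, September).
60 ÷ 7 = 8 full weeks with remainder 4, so 8 more Thursdays after the first → 9.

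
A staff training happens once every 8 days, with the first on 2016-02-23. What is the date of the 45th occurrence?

The 45th occurrence is 44 intervals after the first: 44 × 8 = 352 days after 2016-02-23.
February has 29 days — 6 days to the end of February leaves 346.
March has 31 days (315 left).
April has 30 days (285 left).
May has 31 days (254 left).
June has 30 days (224 left).
July has 31 days (193 left).
August has 31 days (162 left).
September has 30 days (132 left).
October has 31 days (101 left).
November has 30 days (71 left).
December has 31 days (40 left).
January has 31 days (9 left).
9 days into February → 2017-02-09.

2017-02-09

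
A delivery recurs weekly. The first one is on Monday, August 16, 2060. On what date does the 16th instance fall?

The 16th occurrence is 15 intervals after the first: 15 × 7 = 105 days after August 16, 2060.
August has 31 days — 15 days to the end of August leaves 90.
September has 30 days (60 left).
October has 31 days (29 left).
29 days into November → November 29, 2060.

November 29, 2060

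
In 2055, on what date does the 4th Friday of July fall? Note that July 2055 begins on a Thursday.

July 23, 2055

July 2055 begins on a Thursday, so the first Friday is July 2 (1 day later).
The 4th Friday is 3 weeks later: 2 + 21 = 23.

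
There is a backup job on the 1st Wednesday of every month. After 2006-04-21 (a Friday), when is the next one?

April 2006 starts on a Saturday, so its 1st Wednesday is 2006-04-05 (4 days in).
That is not after 2006-04-21, so look at May 2006.
May 2006 starts on a Monday, so its 1st Wednesday is 2006-05-03 (2 days in).

2006-05-03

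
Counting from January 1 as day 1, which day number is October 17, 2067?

Days in months before October: 31 + 28 + 31 + 30 + 31 + 30 + 31 + 31 + 30 = 273.
Plus 17 days into October → day 290.

290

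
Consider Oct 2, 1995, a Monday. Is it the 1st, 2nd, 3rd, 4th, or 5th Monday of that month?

Day 2 falls in week ⌈2/7⌉ of the month.
Days 1–7 hold the 1st Monday, 8–14 the 2nd, 15–21 the 3rd, 22–28 the 4th, 29–31 the 5th.
2 is in the range for the 1st.

1st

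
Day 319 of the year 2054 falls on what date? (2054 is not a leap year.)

15 November 2054

January has 31 days (319 − 31 = 288 remain).
February has 28 days (288 − 28 = 260 remain).
March has 31 days (260 − 31 = 229 remain).
April has 30 days (229 − 30 = 199 remain).
May has 31 days (199 − 31 = 168 remain).
June has 30 days (168 − 30 = 138 remain).
July has 31 days (138 − 31 = 107 remain).
August has 31 days (107 − 31 = 76 remain).
September has 30 days (76 − 30 = 46 remain).
October has 31 days (46 − 31 = 15 remain).
15 into November → November 15.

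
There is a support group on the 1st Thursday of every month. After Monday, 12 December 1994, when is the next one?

December 1994 starts on a Thursday, so its 1st Thursday is 1 December 1994.
That is not after 12 December 1994, so look at January 1995.
January 1995 starts on a Sunday, so its 1st Thursday is 5 January 1995 (4 days in).

5 January 1995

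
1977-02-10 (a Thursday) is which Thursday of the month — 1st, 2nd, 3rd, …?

2nd

Day 10 falls in week ⌈10/7⌉ of the month.
Days 1–7 hold the 1st Thursday, 8–14 the 2nd, 15–21 the 3rd, 22–28 the 4th, 29–31 the 5th.
10 is in the range for the 2nd.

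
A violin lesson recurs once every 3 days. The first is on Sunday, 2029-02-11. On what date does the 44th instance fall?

2029-06-20

The 44th occurrence is 43 intervals after the first: 43 × 3 = 129 days after 2029-02-11.
February has 28 days — 17 days to the end of February leaves 112.
March has 31 days (81 left).
April has 30 days (51 left).
May has 31 days (20 left).
20 days into June → 2029-06-20.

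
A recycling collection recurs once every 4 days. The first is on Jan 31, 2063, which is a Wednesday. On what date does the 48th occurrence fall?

The 48th occurrence is 47 intervals after the first: 47 × 4 = 188 days after Jan 31, 2063.
Jan has 31 days — 0 days to the end of Jan leaves 188.
Feb has 28 days (160 left).
Mar has 31 days (129 left).
Apr has 30 days (99 left).
May has 31 days (68 left).
Jun has 30 days (38 left).
Jul has 31 days (7 left).
7 days into Aug → Aug 7, 2063.

Aug 7, 2063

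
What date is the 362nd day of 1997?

1997-12-28

January has 31 days (362 − 31 = 331 remain).
February has 28 days (331 − 28 = 303 remain).
March has 31 days (303 − 31 = 272 remain).
April has 30 days (272 − 30 = 242 remain).
May has 31 days (242 − 31 = 211 remain).
June has 30 days (211 − 30 = 181 remain).
July has 31 days (181 − 31 = 150 remain).
August has 31 days (150 − 31 = 119 remain).
September has 30 days (119 − 30 = 89 remain).
October has 31 days (89 − 31 = 58 remain).
November has 30 days (58 − 30 = 28 remain).
28 into December → December 28.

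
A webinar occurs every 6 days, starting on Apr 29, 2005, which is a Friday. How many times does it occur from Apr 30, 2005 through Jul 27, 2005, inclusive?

14

Occurrences land 6·i days after Apr 29, 2005 for i = 0, 1, 2, …
Apr 30, 2005 is 1 day after the start; 1 ÷ 6 = 0 remainder 1; since the remainder is 1, round up to i = 1. First occurrence in the window: #2 on May 5, 2005 (1×6 = 6 days in).
Jul 27, 2005 is 89 days after the start; 89 ÷ 6 = 14 remainder 5. Last occurrence in the window: #15 on Jul 22, 2005.
Occurrences #2 through #15: 14 in total.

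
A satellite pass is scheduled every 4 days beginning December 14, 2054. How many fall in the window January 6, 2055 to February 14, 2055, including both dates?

Occurrences land 4·i days after December 14, 2054 for i = 0, 1, 2, …
January 6, 2055 is 23 days after the start; 23 ÷ 4 = 5 remainder 3; since the remainder is 3, round up to i = 6. First occurrence in the window: #7 on January 7, 2055 (6×4 = 24 days in).
February 14, 2055 is 62 days after the start; 62 ÷ 4 = 15 remainder 2. Last occurrence in the window: #16 on February 12, 2055.
Occurrences #7 through #16: 10 in total.

10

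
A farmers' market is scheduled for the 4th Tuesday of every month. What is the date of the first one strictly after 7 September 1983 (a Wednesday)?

27 September 1983

September 1983 starts on a Thursday; its first Tuesday is the 6th, so the 4th Tuesday is the 27th — 27 September 1983.
27 September 1983 is after 7 September 1983, so that is the next one.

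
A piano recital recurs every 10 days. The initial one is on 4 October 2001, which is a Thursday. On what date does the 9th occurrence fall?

23 December 2001

The 9th occurrence is 8 intervals after the first: 8 × 10 = 80 days after 4 October 2001.
October has 31 days — 27 days to the end of October leaves 53.
November has 30 days (23 left).
23 days into December → 23 December 2001.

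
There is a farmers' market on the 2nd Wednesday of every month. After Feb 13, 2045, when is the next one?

Feb 2045 starts on a Wednesday; its first Wednesday is the 1st, so the 2nd Wednesday is the 8th — Feb 8, 2045.
That is not after Feb 13, 2045, so look at Mar 2045.
Mar 2045 starts on a Wednesday; its first Wednesday is the 1st, so the 2nd Wednesday is the 8th — Mar 8, 2045.

Mar 8, 2045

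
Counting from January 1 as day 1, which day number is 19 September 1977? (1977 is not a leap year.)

Days in months before September: 31 + 28 + 31 + 30 + 31 + 30 + 31 + 31 = 243.
Plus 19 days into September → day 262.

262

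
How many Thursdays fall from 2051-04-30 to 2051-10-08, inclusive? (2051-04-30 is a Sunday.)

23

2051-04-30 is a Sunday; the first Thursday on or after it is 2051-05-04 (4 days later).
From 2051-05-04 to 2051-10-08: 27 + 30 + 31 + 31 + 30 + 8 = 157 days (rest of May, June, July, August, September, October).
157 ÷ 7 = 22 full weeks with remainder 3, so 22 more Thursdays after the first → 23.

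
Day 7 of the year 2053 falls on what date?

January 7, 2053

7 into January → January 7.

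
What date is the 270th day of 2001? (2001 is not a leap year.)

January has 31 days (270 − 31 = 239 remain).
February has 28 days (239 − 28 = 211 remain).
March has 31 days (211 − 31 = 180 remain).
April has 30 days (180 − 30 = 150 remain).
May has 31 days (150 − 31 = 119 remain).
June has 30 days (119 − 30 = 89 remain).
July has 31 days (89 − 31 = 58 remain).
August has 31 days (58 − 31 = 27 remain).
27 into September → September 27.

27 September 2001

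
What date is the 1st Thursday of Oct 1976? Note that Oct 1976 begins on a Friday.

Oct 1976 begins on a Friday, so the first Thursday is Oct 7 (6 days later).

Oct 7, 1976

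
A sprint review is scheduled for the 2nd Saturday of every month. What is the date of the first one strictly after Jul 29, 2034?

Aug 12, 2034

Jul 2034 starts on a Saturday; its first Saturday is the 1st, so the 2nd Saturday is the 8th — Jul 8, 2034.
That is not after Jul 29, 2034, so look at Aug 2034.
Aug 2034 starts on a Tuesday; its first Saturday is the 5th, so the 2nd Saturday is the 12th — Aug 12, 2034.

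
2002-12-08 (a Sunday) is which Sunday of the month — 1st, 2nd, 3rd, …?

2nd

Day 8 falls in week ⌈8/7⌉ of the month.
Days 1–7 hold the 1st Sunday, 8–14 the 2nd, 15–21 the 3rd, 22–28 the 4th, 29–31 the 5th.
8 is in the range for the 2nd.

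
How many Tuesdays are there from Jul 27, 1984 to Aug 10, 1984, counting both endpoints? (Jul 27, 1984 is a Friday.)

Jul 27, 1984 is a Friday; the first Tuesday on or after it is Jul 31, 1984 (4 days later).
From Jul 31, 1984 to Aug 10, 1984: 0 + 10 = 10 days (rest of Jul, Aug).
10 ÷ 7 = 1 full weeks with remainder 3, so 1 more Tuesdays after the first → 2.

2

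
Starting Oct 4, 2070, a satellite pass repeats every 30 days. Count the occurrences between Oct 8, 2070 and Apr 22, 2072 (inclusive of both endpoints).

Occurrences land 30·i days after Oct 4, 2070 for i = 0, 1, 2, …
Oct 8, 2070 is 4 days after the start; 4 ÷ 30 = 0 remainder 4; since the remainder is 4, round up to i = 1. First occurrence in the window: #2 on Nov 3, 2070 (1×30 = 30 days in).
Apr 22, 2072 is 566 days after the start; 566 ÷ 30 = 18 remainder 26. Last occurrence in the window: #19 on Mar 27, 2072.
Occurrences #2 through #19: 18 in total.

18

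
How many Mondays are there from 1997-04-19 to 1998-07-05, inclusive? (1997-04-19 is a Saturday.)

63

1997-04-19 is a Saturday; the first Monday on or after it is 1997-04-21 (2 days later).
From 1997-04-21 to 1998-07-05: 254 + 186 = 440 days (rest of 1997, to 1998-07-05 in 1998).
440 ÷ 7 = 62 full weeks with remainder 6, so 62 more Mondays after the first → 63.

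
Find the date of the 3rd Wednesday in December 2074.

19 December 2074

The first Wednesday of December 2074 is December 5.
The 3rd Wednesday is 2 weeks later: 5 + 14 = 19.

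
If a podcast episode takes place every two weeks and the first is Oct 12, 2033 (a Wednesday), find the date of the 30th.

Nov 22, 2034

The 30th occurrence is 29 intervals after the first: 29 × 14 = 406 days after Oct 12, 2033.
Oct has 31 days — 19 days to the end of Oct leaves 387.
Nov has 30 days (357 left).
Dec has 31 days (326 left).
Jan has 31 days (295 left).
Feb has 28 days (267 left).
Mar has 31 days (236 left).
Apr has 30 days (206 left).
May has 31 days (175 left).
Jun has 30 days (145 left).
Jul has 31 days (114 left).
Aug has 31 days (83 left).
Sep has 30 days (53 left).
Oct has 31 days (22 left).
22 days into Nov → Nov 22, 2034.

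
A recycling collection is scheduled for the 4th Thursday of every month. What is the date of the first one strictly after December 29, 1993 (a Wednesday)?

December 1993 starts on a Wednesday; its first Thursday is the 2nd, so the 4th Thursday is the 23rd — December 23, 1993.
That is not after December 29, 1993, so look at January 1994.
January 1994 starts on a Saturday; its first Thursday is the 6th, so the 4th Thursday is the 27th — January 27, 1994.

January 27, 1994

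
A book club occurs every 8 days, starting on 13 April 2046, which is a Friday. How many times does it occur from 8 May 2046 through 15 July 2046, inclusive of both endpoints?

Occurrences land 8·i days after 13 April 2046 for i = 0, 1, 2, …
8 May 2046 is 25 days after the start; 25 ÷ 8 = 3 remainder 1; since the remainder is 1, round up to i = 4. First occurrence in the window: #5 on 15 May 2046 (4×8 = 32 days in).
15 July 2046 is 93 days after the start; 93 ÷ 8 = 11 remainder 5. Last occurrence in the window: #12 on 10 July 2046.
Occurrences #5 through #12: 8 in total.

8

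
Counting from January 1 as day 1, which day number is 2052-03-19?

79

Days in months before March: 31 + 29 = 60.
Plus 19 days into March → day 79.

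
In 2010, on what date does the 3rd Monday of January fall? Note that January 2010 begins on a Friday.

18 January 2010

January 2010 begins on a Friday, so the first Monday is January 4 (3 days later).
The 3rd Monday is 2 weeks later: 4 + 14 = 18.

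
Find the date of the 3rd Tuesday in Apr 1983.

Apr 19, 1983

Apr 1983 begins on a Friday, so the first Tuesday is Apr 5 (4 days later).
The 3rd Tuesday is 2 weeks later: 5 + 14 = 19.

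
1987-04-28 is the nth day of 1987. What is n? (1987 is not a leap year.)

118

Days in months before April: 31 + 28 + 31 = 90.
Plus 28 days into April → day 118.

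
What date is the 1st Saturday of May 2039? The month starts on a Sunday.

May 7, 2039

May 2039 begins on a Sunday, so the first Saturday is May 7 (6 days later).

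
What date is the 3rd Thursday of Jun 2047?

Jun 2047 begins on a Saturday, so the first Thursday is Jun 6 (5 days later).
The 3rd Thursday is 2 weeks later: 6 + 14 = 20.

Jun 20, 2047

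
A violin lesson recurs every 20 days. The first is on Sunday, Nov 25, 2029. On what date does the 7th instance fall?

The 7th occurrence is 6 intervals after the first: 6 × 20 = 120 days after Nov 25, 2029.
Nov has 30 days — 5 days to the end of Nov leaves 115.
Dec has 31 days (84 left).
Jan has 31 days (53 left).
Feb has 28 days (25 left).
25 days into Mar → Mar 25, 2030.

Mar 25, 2030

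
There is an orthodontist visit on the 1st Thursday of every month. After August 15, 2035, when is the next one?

September 6, 2035

August 2035 starts on a Wednesday, so its 1st Thursday is August 2, 2035 (1 day in).
That is not after August 15, 2035, so look at September 2035.
September 2035 starts on a Saturday, so its 1st Thursday is September 6, 2035 (5 days in).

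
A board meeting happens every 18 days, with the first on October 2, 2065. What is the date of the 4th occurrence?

The 4th occurrence is 3 intervals after the first: 3 × 18 = 54 days after October 2, 2065.
October has 31 days — 29 days to the end of October leaves 25.
25 days into November → November 25, 2065.

November 25, 2065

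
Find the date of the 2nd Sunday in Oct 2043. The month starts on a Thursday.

Oct 2043 begins on a Thursday, so the first Sunday is Oct 4 (3 days later).
The 2nd Sunday is 1 weeks later: 4 + 7 = 11.

Oct 11, 2043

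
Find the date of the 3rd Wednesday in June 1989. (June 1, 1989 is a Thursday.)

June 1989 begins on a Thursday, so the first Wednesday is June 7 (6 days later).
The 3rd Wednesday is 2 weeks later: 7 + 14 = 21.

June 21, 1989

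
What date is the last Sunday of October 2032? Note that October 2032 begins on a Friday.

31 October 2032

October 2032 begins on a Friday, so the first Sunday is October 3 (2 days later).
October 2032 has 31 days. Adding weeks: 3, 10, 17, 24, 31 — the last one ≤ 31 is the 31st.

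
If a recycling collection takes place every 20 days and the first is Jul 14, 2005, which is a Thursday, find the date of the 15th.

The 15th occurrence is 14 intervals after the first: 14 × 20 = 280 days after Jul 14, 2005.
Jul has 31 days — 17 days to the end of Jul leaves 263.
Aug has 31 days (232 left).
Sep has 30 days (202 left).
Oct has 31 days (171 left).
Nov has 30 days (141 left).
Dec has 31 days (110 left).
Jan has 31 days (79 left).
Feb has 28 days (51 left).
Mar has 31 days (20 left).
20 days into Apr → Apr 20, 2006.

Apr 20, 2006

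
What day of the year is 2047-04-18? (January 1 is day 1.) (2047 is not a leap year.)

Days in months before April: 31 + 28 + 31 = 90.
Plus 18 days into April → day 108.

108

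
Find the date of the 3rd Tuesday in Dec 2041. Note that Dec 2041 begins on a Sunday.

Dec 2041 begins on a Sunday, so the first Tuesday is Dec 3 (2 days later).
The 3rd Tuesday is 2 weeks later: 3 + 14 = 17.

Dec 17, 2041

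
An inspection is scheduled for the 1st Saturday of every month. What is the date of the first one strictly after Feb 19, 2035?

Mar 3, 2035

Feb 2035 starts on a Thursday, so its 1st Saturday is Feb 3, 2035 (2 days in).
That is not after Feb 19, 2035, so look at Mar 2035.
Mar 2035 starts on a Thursday, so its 1st Saturday is Mar 3, 2035 (2 days in).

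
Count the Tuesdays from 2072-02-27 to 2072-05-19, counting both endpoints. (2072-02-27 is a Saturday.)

2072-02-27 is a Saturday; the first Tuesday on or after it is 2072-03-01 (3 days later).
From 2072-03-01 to 2072-05-19: 30 + 30 + 19 = 79 days (rest of March, April, May).
79 ÷ 7 = 11 full weeks with remainder 2, so 11 more Tuesdays after the first → 12.

12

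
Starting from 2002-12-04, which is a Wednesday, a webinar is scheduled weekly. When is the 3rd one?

2002-12-18

The 3rd occurrence is 2 intervals after the first: 2 × 7 = 14 days after 2002-12-04.
14 days later is 2002-12-18.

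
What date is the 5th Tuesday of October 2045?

October 2045 begins on a Sunday, so the first Tuesday is October 3 (2 days later).
The 5th Tuesday is 4 weeks later: 3 + 28 = 31.

October 31, 2045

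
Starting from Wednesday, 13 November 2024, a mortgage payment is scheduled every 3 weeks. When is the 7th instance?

19 March 2025

The 7th occurrence is 6 intervals after the first: 6 × 21 = 126 days after 13 November 2024.
November has 30 days — 17 days to the end of November leaves 109.
December has 31 days (78 left).
January has 31 days (47 left).
February has 28 days (19 left).
19 days into March → 19 March 2025.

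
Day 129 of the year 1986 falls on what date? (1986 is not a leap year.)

9 May 1986

January has 31 days (129 − 31 = 98 remain).
February has 28 days (98 − 28 = 70 remain).
March has 31 days (70 − 31 = 39 remain).
April has 30 days (39 − 30 = 9 remain).
9 into May → May 9.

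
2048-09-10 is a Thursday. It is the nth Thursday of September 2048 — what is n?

Day 10 falls in week ⌈10/7⌉ of the month.
Days 1–7 hold the 1st Thursday, 8–14 the 2nd, 15–21 the 3rd, 22–28 the 4th, 29–31 the 5th.
10 is in the range for the 2nd.

2nd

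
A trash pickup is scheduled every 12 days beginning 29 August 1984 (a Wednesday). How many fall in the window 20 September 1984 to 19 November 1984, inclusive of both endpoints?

Occurrences land 12·i days after 29 August 1984 for i = 0, 1, 2, …
20 September 1984 is 22 days after the start; 22 ÷ 12 = 1 remainder 10; since the remainder is 10, round up to i = 2. First occurrence in the window: #3 on 22 September 1984 (2×12 = 24 days in).
19 November 1984 is 82 days after the start; 82 ÷ 12 = 6 remainder 10. Last occurrence in the window: #7 on 9 November 1984.
Occurrences #3 through #7: 5 in total.

5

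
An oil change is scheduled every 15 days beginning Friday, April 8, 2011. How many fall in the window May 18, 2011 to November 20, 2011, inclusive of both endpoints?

Occurrences land 15·i days after April 8, 2011 for i = 0, 1, 2, …
May 18, 2011 is 40 days after the start; 40 ÷ 15 = 2 remainder 10; since the remainder is 10, round up to i = 3. First occurrence in the window: #4 on May 23, 2011 (3×15 = 45 days in).
November 20, 2011 is 226 days after the start; 226 ÷ 15 = 15 remainder 1. Last occurrence in the window: #16 on November 19, 2011.
Occurrences #4 through #16: 13 in total.

13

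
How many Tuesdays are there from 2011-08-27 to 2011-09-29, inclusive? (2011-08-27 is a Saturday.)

5

2011-08-27 is a Saturday; the first Tuesday on or after it is 2011-08-30 (3 days later).
From 2011-08-30 to 2011-09-29: 1 + 29 = 30 days (rest of August, September).
30 ÷ 7 = 4 full weeks with remainder 2, so 4 more Tuesdays after the first → 5.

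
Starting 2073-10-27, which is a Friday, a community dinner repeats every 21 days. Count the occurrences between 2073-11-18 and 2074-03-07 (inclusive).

5

Occurrences land 21·i days after 2073-10-27 for i = 0, 1, 2, …
2073-11-18 is 22 days after the start; 22 ÷ 21 = 1 remainder 1; since the remainder is 1, round up to i = 2. First occurrence in the window: #3 on 2073-12-08 (2×21 = 42 days in).
2074-03-07 is 131 days after the start; 131 ÷ 21 = 6 remainder 5. Last occurrence in the window: #7 on 2074-03-02.
Occurrences #3 through #7: 5 in total.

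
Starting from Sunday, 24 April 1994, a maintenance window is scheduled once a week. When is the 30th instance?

13 November 1994

The 30th occurrence is 29 intervals after the first: 29 × 7 = 203 days after 24 April 1994.
April has 30 days — 6 days to the end of April leaves 197.
May has 31 days (166 left).
June has 30 days (136 left).
July has 31 days (105 left).
August has 31 days (74 left).
September has 30 days (44 left).
October has 31 days (13 left).
13 days into November → 13 November 1994.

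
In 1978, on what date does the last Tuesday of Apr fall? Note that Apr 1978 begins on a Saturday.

Apr 1978 begins on a Saturday, so the first Tuesday is Apr 4 (3 days later).
Apr 1978 has 30 days. Adding weeks: 4, 11, 18, 25 — the last one ≤ 30 is the 25th.

Apr 25, 1978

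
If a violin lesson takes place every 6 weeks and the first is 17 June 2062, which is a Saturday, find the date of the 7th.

The 7th occurrence is 6 intervals after the first: 6 × 42 = 252 days after 17 June 2062.
June has 30 days — 13 days to the end of June leaves 239.
July has 31 days (208 left).
August has 31 days (177 left).
September has 30 days (147 left).
October has 31 days (116 left).
November has 30 days (86 left).
December has 31 days (55 left).
January has 31 days (24 left).
24 days into February → 24 February 2063.

24 February 2063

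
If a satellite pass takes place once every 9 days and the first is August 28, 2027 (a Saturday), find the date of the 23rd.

The 23rd occurrence is 22 intervals after the first: 22 × 9 = 198 days after August 28, 2027.
August has 31 days — 3 days to the end of August leaves 195.
September has 30 days (165 left).
October has 31 days (134 left).
November has 30 days (104 left).
December has 31 days (73 left).
January has 31 days (42 left).
February has 29 days (13 left).
13 days into March → March 13, 2028.

March 13, 2028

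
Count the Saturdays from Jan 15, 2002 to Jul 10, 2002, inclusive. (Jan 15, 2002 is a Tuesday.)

25

Jan 15, 2002 is a Tuesday; the first Saturday on or after it is Jan 19, 2002 (4 days later).
From Jan 19, 2002 to Jul 10, 2002: 12 + 28 + 31 + 30 + 31 + 30 + 10 = 172 days (rest of Jan, Feb, Mar, Apr, May, Jun, Jul).
172 ÷ 7 = 24 full weeks with remainder 4, so 24 more Saturdays after the first → 25.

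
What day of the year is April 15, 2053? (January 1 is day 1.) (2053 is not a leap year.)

105

Days in months before April: 31 + 28 + 31 = 90.
Plus 15 days into April → day 105.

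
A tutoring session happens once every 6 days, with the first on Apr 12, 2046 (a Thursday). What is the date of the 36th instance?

The 36th occurrence is 35 intervals after the first: 35 × 6 = 210 days after Apr 12, 2046.
Apr has 30 days — 18 days to the end of Apr leaves 192.
May has 31 days (161 left).
Jun has 30 days (131 left).
Jul has 31 days (100 left).
Aug has 31 days (69 left).
Sep has 30 days (39 left).
Oct has 31 days (8 left).
8 days into Nov → Nov 8, 2046.

Nov 8, 2046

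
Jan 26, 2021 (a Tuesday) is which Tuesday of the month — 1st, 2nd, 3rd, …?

4th

Day 26 falls in week ⌈26/7⌉ of the month.
Days 1–7 hold the 1st Tuesday, 8–14 the 2nd, 15–21 the 3rd, 22–28 the 4th, 29–31 the 5th.
26 is in the range for the 4th.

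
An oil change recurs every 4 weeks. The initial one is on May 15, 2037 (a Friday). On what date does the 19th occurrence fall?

The 19th occurrence is 18 intervals after the first: 18 × 28 = 504 days after May 15, 2037.
May has 31 days — 16 days to the end of May leaves 488.
From end of May to end of 2037 is 214 days (274 left).
Jan has 31 days (243 left).
Feb has 28 days (215 left).
Mar has 31 days (184 left).
Apr has 30 days (154 left).
May has 31 days (123 left).
Jun has 30 days (93 left).
Jul has 31 days (62 left).
Aug has 31 days (31 left).
Sep has 30 days (1 left).
1 day into Oct → Oct 1, 2038.

Oct 1, 2038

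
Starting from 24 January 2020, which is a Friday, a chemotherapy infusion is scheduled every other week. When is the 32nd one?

2 April 2021

The 32nd occurrence is 31 intervals after the first: 31 × 14 = 434 days after 24 January 2020.
January has 31 days — 7 days to the end of January leaves 427.
From end of January to end of 2020 is 335 days (92 left).
January has 31 days (61 left).
February has 28 days (33 left).
March has 31 days (2 left).
2 days into April → 2 April 2021.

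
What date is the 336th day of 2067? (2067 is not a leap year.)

January has 31 days (336 − 31 = 305 remain).
February has 28 days (305 − 28 = 277 remain).
March has 31 days (277 − 31 = 246 remain).
April has 30 days (246 − 30 = 216 remain).
May has 31 days (216 − 31 = 185 remain).
June has 30 days (185 − 30 = 155 remain).
July has 31 days (155 − 31 = 124 remain).
August has 31 days (124 − 31 = 93 remain).
September has 30 days (93 − 30 = 63 remain).
October has 31 days (63 − 31 = 32 remain).
November has 30 days (32 − 30 = 2 remain).
2 into December → December 2.

2067-12-02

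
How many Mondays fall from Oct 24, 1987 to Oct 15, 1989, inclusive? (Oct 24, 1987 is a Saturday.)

Oct 24, 1987 is a Saturday; the first Monday on or after it is Oct 26, 1987 (2 days later).
From Oct 26, 1987 to Oct 15, 1989: 66 + 366 + 288 = 720 days (rest of 1987, 1988, to Oct 15, 1989 in 1989).
720 ÷ 7 = 102 full weeks with remainder 6, so 102 more Mondays after the first → 103.

103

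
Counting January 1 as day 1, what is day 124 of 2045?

Jan has 31 days (124 − 31 = 93 remain).
Feb has 28 days (93 − 28 = 65 remain).
Mar has 31 days (65 − 31 = 34 remain).
Apr has 30 days (34 − 30 = 4 remain).
4 into May → May 4.

May 4, 2045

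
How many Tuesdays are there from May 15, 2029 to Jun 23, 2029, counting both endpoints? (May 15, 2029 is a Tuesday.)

May 15, 2029 is a Tuesday; the first Tuesday on or after it is May 15, 2029.
From May 15, 2029 to Jun 23, 2029: 16 + 23 = 39 days (rest of May, Jun).
39 ÷ 7 = 5 full weeks with remainder 4, so 5 more Tuesdays after the first → 6.

6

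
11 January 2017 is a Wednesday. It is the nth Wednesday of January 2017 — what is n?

2nd

Day 11 falls in week ⌈11/7⌉ of the month.
Days 1–7 hold the 1st Wednesday, 8–14 the 2nd, 15–21 the 3rd, 22–28 the 4th, 29–31 the 5th.
11 is in the range for the 2nd.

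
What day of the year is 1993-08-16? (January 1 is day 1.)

Days in months before August: 31 + 28 + 31 + 30 + 31 + 30 + 31 = 212.
Plus 16 days into August → day 228.

228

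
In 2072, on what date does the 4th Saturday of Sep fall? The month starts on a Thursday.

Sep 24, 2072

Sep 2072 begins on a Thursday, so the first Saturday is Sep 3 (2 days later).
The 4th Saturday is 3 weeks later: 3 + 21 = 24.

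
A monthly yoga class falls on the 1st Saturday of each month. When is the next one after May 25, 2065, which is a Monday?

Jun 6, 2065

May 2065 starts on a Friday, so its 1st Saturday is May 2, 2065 (1 day in).
That is not after May 25, 2065, so look at Jun 2065.
Jun 2065 starts on a Monday, so its 1st Saturday is Jun 6, 2065 (5 days in).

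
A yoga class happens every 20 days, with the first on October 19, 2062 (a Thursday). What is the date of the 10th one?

The 10th occurrence is 9 intervals after the first: 9 × 20 = 180 days after October 19, 2062.
October has 31 days — 12 days to the end of October leaves 168.
November has 30 days (138 left).
December has 31 days (107 left).
January has 31 days (76 left).
February has 28 days (48 left).
March has 31 days (17 left).
17 days into April → April 17, 2063.

April 17, 2063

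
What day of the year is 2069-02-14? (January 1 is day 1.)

Days in months before February: 31 = 31.
Plus 14 days into February → day 45.

45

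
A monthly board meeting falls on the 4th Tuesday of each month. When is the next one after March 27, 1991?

April 23, 1991

March 1991 starts on a Friday; its first Tuesday is the 5th, so the 4th Tuesday is the 26th — March 26, 1991.
That is not after March 27, 1991, so look at April 1991.
April 1991 starts on a Monday; its first Tuesday is the 2nd, so the 4th Tuesday is the 23rd — April 23, 1991.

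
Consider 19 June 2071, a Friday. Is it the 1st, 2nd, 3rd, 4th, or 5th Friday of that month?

Day 19 falls in week ⌈19/7⌉ of the month.
Days 1–7 hold the 1st Friday, 8–14 the 2nd, 15–21 the 3rd, 22–28 the 4th, 29–31 the 5th.
19 is in the range for the 3rd.

3rd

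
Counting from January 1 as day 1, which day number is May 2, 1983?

122

Days in months before May: 31 + 28 + 31 + 30 = 120.
Plus 2 days into May → day 122.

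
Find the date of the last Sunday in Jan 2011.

Jan 30, 2011

Jan 2011 begins on a Saturday, so the first Sunday is Jan 2 (1 day later).
Jan 2011 has 31 days. Adding weeks: 2, 9, 16, 23, 30 — the last one ≤ 31 is the 30th.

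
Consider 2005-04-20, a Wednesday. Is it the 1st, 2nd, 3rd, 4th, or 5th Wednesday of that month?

3rd

Day 20 falls in week ⌈20/7⌉ of the month.
Days 1–7 hold the 1st Wednesday, 8–14 the 2nd, 15–21 the 3rd, 22–28 the 4th, 29–31 the 5th.
20 is in the range for the 3rd.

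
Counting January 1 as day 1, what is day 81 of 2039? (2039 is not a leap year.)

Mar 22, 2039

Jan has 31 days (81 − 31 = 50 remain).
Feb has 28 days (50 − 28 = 22 remain).
22 into Mar → Mar 22.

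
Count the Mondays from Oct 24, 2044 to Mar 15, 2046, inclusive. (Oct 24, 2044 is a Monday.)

Oct 24, 2044 is a Monday; the first Monday on or after it is Oct 24, 2044.
From Oct 24, 2044 to Mar 15, 2046: 68 + 365 + 74 = 507 days (rest of 2044, 2045, to Mar 15, 2046 in 2046).
507 ÷ 7 = 72 full weeks with remainder 3, so 72 more Mondays after the first → 73.

73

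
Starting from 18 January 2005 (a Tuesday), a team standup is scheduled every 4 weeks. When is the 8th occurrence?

2 August 2005

The 8th occurrence is 7 intervals after the first: 7 × 28 = 196 days after 18 January 2005.
January has 31 days — 13 days to the end of January leaves 183.
February has 28 days (155 left).
March has 31 days (124 left).
April has 30 days (94 left).
May has 31 days (63 left).
June has 30 days (33 left).
July has 31 days (2 left).
2 days into August → 2 August 2005.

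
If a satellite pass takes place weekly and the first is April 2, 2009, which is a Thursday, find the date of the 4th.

The 4th occurrence is 3 intervals after the first: 3 × 7 = 21 days after April 2, 2009.
21 days later is April 23, 2009.

April 23, 2009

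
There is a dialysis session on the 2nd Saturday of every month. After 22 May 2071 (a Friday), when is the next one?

13 June 2071

May 2071 starts on a Friday; its first Saturday is the 2nd, so the 2nd Saturday is the 9th — 9 May 2071.
That is not after 22 May 2071, so look at June 2071.
June 2071 starts on a Monday; its first Saturday is the 6th, so the 2nd Saturday is the 13th — 13 June 2071.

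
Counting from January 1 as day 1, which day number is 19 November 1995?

Days in months before November: 31 + 28 + 31 + 30 + 31 + 30 + 31 + 31 + 30 + 31 = 304.
Plus 19 days into November → day 323.

323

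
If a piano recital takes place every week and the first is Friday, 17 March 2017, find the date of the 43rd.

5 January 2018

The 43rd occurrence is 42 intervals after the first: 42 × 7 = 294 days after 17 March 2017.
March has 31 days — 14 days to the end of March leaves 280.
April has 30 days (250 left).
May has 31 days (219 left).
June has 30 days (189 left).
July has 31 days (158 left).
August has 31 days (127 left).
September has 30 days (97 left).
October has 31 days (66 left).
November has 30 days (36 left).
December has 31 days (5 left).
5 days into January → 5 January 2018.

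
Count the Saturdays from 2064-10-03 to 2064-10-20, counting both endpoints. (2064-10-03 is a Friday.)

3

2064-10-03 is a Friday; the first Saturday on or after it is 2064-10-04 (1 day later).
From 2064-10-04 to 2064-10-20 is 20 − 4 = 16 days.
16 ÷ 7 = 2 full weeks with remainder 2, so 2 more Saturdays after the first → 3.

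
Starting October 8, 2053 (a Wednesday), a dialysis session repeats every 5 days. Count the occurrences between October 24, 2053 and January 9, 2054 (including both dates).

Occurrences land 5·i days after October 8, 2053 for i = 0, 1, 2, …
October 24, 2053 is 16 days after the start; 16 ÷ 5 = 3 remainder 1; since the remainder is 1, round up to i = 4. First occurrence in the window: #5 on October 28, 2053 (4×5 = 20 days in).
January 9, 2054 is 93 days after the start; 93 ÷ 5 = 18 remainder 3. Last occurrence in the window: #19 on January 6, 2054.
Occurrences #5 through #19: 15 in total.

15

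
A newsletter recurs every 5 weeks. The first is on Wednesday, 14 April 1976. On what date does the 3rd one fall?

The 3rd occurrence is 2 intervals after the first: 2 × 35 = 70 days after 14 April 1976.
April has 30 days — 16 days to the end of April leaves 54.
May has 31 days (23 left).
23 days into June → 23 June 1976.

23 June 1976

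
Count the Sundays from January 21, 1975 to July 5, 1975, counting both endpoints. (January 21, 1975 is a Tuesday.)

January 21, 1975 is a Tuesday; the first Sunday on or after it is January 26, 1975 (5 days later).
From January 26, 1975 to July 5, 1975: 5 + 28 + 31 + 30 + 31 + 30 + 5 = 160 days (rest of January, February, March, April, May, June, July).
160 ÷ 7 = 22 full weeks with remainder 6, so 22 more Sundays after the first → 23.

23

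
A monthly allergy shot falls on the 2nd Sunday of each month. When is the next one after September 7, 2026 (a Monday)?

September 13, 2026

September 2026 starts on a Tuesday; its first Sunday is the 6th, so the 2nd Sunday is the 13th — September 13, 2026.
September 13, 2026 is after September 7, 2026, so that is the next one.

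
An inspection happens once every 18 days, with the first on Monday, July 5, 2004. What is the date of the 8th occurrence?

The 8th occurrence is 7 intervals after the first: 7 × 18 = 126 days after July 5, 2004.
July has 31 days — 26 days to the end of July leaves 100.
August has 31 days (69 left).
September has 30 days (39 left).
October has 31 days (8 left).
8 days into November → November 8, 2004.

November 8, 2004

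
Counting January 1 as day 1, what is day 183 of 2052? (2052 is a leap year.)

July 1, 2052

January has 31 days (183 − 31 = 152 remain).
February has 29 days (152 − 29 = 123 remain).
March has 31 days (123 − 31 = 92 remain).
April has 30 days (92 − 30 = 62 remain).
May has 31 days (62 − 31 = 31 remain).
June has 30 days (31 − 30 = 1 remain).
1 into July → July 1.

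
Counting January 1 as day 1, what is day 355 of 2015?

Dec 21, 2015

Jan has 31 days (355 − 31 = 324 remain).
Feb has 28 days (324 − 28 = 296 remain).
Mar has 31 days (296 − 31 = 265 remain).
Apr has 30 days (265 − 30 = 235 remain).
May has 31 days (235 − 31 = 204 remain).
Jun has 30 days (204 − 30 = 174 remain).
Jul has 31 days (174 − 31 = 143 remain).
Aug has 31 days (143 − 31 = 112 remain).
Sep has 30 days (112 − 30 = 82 remain).
Oct has 31 days (82 − 31 = 51 remain).
Nov has 30 days (51 − 30 = 21 remain).
21 into Dec → Dec 21.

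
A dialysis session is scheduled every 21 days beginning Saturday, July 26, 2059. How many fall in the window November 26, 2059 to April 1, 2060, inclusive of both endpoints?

6

Occurrences land 21·i days after July 26, 2059 for i = 0, 1, 2, …
November 26, 2059 is 123 days after the start; 123 ÷ 21 = 5 remainder 18; since the remainder is 18, round up to i = 6. First occurrence in the window: #7 on November 29, 2059 (6×21 = 126 days in).
April 1, 2060 is 250 days after the start; 250 ÷ 21 = 11 remainder 19. Last occurrence in the window: #12 on March 13, 2060.
Occurrences #7 through #12: 6 in total.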